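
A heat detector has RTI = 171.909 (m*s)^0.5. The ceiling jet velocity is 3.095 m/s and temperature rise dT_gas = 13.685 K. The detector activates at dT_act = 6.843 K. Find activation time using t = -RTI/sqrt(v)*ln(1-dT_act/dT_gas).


dT_act/dT_gas = 0.50004
ln(1 - 0.50004) = -0.69322
t = -171.909 / sqrt(3.095) * -0.69322 = 67.739 s

67.739 s


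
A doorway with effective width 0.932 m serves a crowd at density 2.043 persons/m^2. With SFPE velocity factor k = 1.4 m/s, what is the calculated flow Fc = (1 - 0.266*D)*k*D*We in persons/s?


1 - 0.266*D = 1 - 0.266*2.043 = 0.45656
Fs = 0.45656 * 1.4 * 2.043 = 1.3059 persons/(s*m)
Fc = 1.3059 * 0.932 = 1.2171 persons/s

1.2171 persons/s


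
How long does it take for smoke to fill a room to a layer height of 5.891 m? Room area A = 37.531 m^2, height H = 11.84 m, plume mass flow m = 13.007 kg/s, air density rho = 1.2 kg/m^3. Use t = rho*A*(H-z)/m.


H - z = 5.949 m
t = 1.2 * 37.531 * 5.949 / 13.007 = 20.599 s

20.599 s


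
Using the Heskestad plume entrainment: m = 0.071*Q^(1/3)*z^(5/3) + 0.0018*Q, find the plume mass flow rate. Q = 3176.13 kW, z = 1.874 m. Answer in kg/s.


Q^(1/3) = 14.699
z^(5/3) = 2.8485
First term = 0.071 * 14.699 * 2.8485 = 2.9729
Second term = 0.0018 * 3176.13 = 5.7170
m = 8.6899 kg/s

8.6899 kg/s


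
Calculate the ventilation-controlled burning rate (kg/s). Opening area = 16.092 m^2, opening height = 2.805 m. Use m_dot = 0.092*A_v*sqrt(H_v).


sqrt(H_v) = 1.6748
m_dot = 0.092 * 16.092 * 1.6748 = 2.4795 kg/s

2.4795 kg/s


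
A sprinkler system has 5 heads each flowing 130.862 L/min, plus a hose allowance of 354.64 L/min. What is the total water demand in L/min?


Sprinkler demand = 5 * 130.862 = 654.31 L/min
Total = 654.31 + 354.64 = 1008.95 L/min

1008.95 L/min


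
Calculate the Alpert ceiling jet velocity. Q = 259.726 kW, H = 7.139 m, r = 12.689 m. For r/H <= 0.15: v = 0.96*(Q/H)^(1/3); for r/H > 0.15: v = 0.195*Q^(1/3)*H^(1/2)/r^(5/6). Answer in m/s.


r/H = 12.689 / 7.139 = 1.7774
r/H > 0.15, so v = 0.195*Q^(1/3)*H^(1/2)/r^(5/6)
Q^(1/3) = 6.3803
H^(1/2) = 2.6719
r^(5/6) = 8.3085
v = 0.195 * 6.3803 * 2.6719 / 8.3085 = 0.40010 m/s

0.40010 m/s


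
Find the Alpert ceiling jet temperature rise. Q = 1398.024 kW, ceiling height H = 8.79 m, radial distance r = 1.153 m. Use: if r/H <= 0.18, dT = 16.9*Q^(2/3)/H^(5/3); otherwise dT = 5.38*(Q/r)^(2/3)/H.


r/H = 1.153 / 8.79 = 0.13117
r/H <= 0.18, so dT = 16.9*Q^(2/3)/H^(5/3)
Q^(2/3) = 125.03
H^(5/3) = 37.438
dT = 16.9 * 125.03 / 37.438 = 56.439 K

56.439 K


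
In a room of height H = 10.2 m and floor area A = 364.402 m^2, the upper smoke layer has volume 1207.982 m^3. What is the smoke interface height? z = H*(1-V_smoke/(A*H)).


V/(A*H) = 0.32500
1 - 0.32500 = 0.67500
z = 10.2 * 0.67500 = 6.8850 m

6.8850 m


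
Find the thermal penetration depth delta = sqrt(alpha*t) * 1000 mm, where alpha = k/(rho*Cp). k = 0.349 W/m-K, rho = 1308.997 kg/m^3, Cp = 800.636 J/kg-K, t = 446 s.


alpha = 0.349 / (1308.997 * 800.636) = 3.3301e-07 m^2/s
alpha * t = 0.00014852
delta = sqrt(0.00014852) * 1000 = 12.187 mm

12.187 mm


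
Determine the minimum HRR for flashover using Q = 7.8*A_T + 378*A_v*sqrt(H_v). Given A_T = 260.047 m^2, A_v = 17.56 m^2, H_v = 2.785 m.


7.8*A_T = 2028.4
sqrt(H_v) = 1.6688
378*A_v*sqrt(H_v) = 11077
Q = 2028.4 + 11077 = 13106 kW

13106 kW


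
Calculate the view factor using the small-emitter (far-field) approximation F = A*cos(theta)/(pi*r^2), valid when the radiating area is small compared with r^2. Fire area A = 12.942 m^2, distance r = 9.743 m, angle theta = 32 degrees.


cos(32 deg) = 0.84805
pi*r^2 = 298.22
F = 12.942 * 0.84805 / 298.22 = 0.036803

0.036803


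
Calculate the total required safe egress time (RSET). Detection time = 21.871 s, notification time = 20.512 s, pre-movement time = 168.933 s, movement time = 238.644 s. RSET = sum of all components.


Total = 21.871 + 20.512 + 168.933 + 238.644 = 449.96 s

449.96 s


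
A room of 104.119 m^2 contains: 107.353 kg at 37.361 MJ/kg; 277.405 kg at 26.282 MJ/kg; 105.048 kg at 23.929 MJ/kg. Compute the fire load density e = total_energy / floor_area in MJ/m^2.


Total energy = 107.353*37.361 + 277.405*26.282 + 105.048*23.929
= 4010.815 + 7290.758 + 2513.694
= 13815.27 MJ
e = 13815.27 / 104.119 = 132.69 MJ/m^2

132.69 MJ/m^2


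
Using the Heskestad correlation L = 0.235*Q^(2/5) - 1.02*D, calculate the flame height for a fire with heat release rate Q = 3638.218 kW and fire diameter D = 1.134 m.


Q^(2/5) = 26.568
0.235 * Q^(2/5) = 6.2434
1.02 * D = 1.1567
L = 5.0868 m

5.0868 m


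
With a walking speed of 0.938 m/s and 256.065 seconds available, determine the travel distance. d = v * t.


d = 0.938 * 256.065 = 240.19 m

240.19 m


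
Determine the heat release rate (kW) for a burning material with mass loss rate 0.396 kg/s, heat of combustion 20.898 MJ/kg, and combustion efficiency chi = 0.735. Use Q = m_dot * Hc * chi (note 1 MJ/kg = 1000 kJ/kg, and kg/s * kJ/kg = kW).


Hc = 20.898 MJ/kg = 20.898 * 1000 kJ/kg = 20898 kJ/kg
Q = 0.396 kg/s * 20898 kJ/kg * 0.735 = 6082.6 kW

6082.6 kW


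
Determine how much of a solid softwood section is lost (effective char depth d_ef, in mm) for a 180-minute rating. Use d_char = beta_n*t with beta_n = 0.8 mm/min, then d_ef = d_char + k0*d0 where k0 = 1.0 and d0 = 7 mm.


d_char = 0.8 * 180 = 144 mm
d_ef = 144 + 1.0*7 = 151 mm

151 mm


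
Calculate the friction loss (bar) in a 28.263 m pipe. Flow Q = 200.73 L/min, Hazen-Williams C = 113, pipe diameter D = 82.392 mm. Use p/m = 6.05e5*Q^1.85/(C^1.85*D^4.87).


Q^1.85 = 18190
C^1.85 = 6283.4
D^4.87 = 2.1397e+09
p/m = 0.00081853 bar/m
p_total = 0.00081853 * 28.263 = 0.023134 bar

0.023134 bar


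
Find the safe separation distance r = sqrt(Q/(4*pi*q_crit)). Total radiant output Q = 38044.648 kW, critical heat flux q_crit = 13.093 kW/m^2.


4*pi*q_crit = 164.53
Q/(4*pi*q_crit) = 231.23
r = sqrt(231.23) = 15.206 m

15.206 m


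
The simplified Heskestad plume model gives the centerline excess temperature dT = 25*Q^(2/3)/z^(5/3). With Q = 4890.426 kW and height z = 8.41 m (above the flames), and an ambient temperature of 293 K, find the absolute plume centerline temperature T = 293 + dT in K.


Q^(2/3) = 288.11
z^(5/3) = 34.780
dT = 25 * 288.11 / 34.780 = 207.10 K
T = 293 + 207.10 = 500.10 K

500.10 K


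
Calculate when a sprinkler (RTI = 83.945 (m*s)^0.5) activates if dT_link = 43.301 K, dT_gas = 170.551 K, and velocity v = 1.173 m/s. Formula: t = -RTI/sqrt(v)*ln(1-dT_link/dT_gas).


dT_link/dT_gas = 0.25389
ln(1 - 0.25389) = -0.29288
t = -83.945 / sqrt(1.173) * -0.29288 = 22.701 s

22.701 s


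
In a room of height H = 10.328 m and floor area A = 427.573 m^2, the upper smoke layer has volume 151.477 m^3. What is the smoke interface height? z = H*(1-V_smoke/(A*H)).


V/(A*H) = 0.034302
1 - 0.034302 = 0.96570
z = 10.328 * 0.96570 = 9.9737 m

9.9737 m


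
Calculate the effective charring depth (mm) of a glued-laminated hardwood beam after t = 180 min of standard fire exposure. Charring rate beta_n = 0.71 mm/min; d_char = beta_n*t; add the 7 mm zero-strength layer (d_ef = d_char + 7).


d_char = 0.71 * 180 = 127.8 mm
d_ef = 127.8 + 1.0*7 = 134.8 mm

134.8 mm


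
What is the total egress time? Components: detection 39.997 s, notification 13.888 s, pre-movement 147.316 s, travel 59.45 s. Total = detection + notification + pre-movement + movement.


Total = 39.997 + 13.888 + 147.316 + 59.45 = 260.651 s

260.651 s


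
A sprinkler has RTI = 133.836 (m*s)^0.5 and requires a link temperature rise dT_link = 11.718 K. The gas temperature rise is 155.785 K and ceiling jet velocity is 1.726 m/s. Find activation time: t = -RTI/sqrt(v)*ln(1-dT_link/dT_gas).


dT_link/dT_gas = 0.075219
ln(1 - 0.075219) = -0.078198
t = -133.836 / sqrt(1.726) * -0.078198 = 7.9662 s

7.9662 s


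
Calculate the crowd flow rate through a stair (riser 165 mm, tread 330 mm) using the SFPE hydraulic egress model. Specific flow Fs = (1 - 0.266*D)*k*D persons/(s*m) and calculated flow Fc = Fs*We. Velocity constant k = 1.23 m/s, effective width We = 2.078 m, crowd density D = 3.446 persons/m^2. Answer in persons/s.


1 - 0.266*D = 1 - 0.266*3.446 = 0.083364
Fs = 0.083364 * 1.23 * 3.446 = 0.35334 persons/(s*m)
Fc = 0.35334 * 2.078 = 0.73425 persons/s

0.73425 persons/s


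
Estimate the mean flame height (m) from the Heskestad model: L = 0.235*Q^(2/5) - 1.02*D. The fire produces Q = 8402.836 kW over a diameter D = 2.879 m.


Q^(2/5) = 37.134
0.235 * Q^(2/5) = 8.7265
1.02 * D = 2.9366
L = 5.7899 m

5.7899 m


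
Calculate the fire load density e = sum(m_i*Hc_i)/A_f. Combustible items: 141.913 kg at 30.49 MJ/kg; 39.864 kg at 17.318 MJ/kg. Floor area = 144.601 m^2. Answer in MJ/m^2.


Total energy = 141.913*30.49 + 39.864*17.318
= 4326.927 + 690.3648
= 5017.292 MJ
e = 5017.292 / 144.601 = 34.697 MJ/m^2

34.697 MJ/m^2


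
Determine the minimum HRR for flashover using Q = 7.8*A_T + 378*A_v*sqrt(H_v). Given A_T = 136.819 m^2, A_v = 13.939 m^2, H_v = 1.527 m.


7.8*A_T = 1067.2
sqrt(H_v) = 1.2357
378*A_v*sqrt(H_v) = 6510.9
Q = 1067.2 + 6510.9 = 7578.1 kW

7578.1 kW


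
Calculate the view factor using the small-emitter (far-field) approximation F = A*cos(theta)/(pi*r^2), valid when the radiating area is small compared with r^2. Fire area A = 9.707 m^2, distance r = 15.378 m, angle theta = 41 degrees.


cos(41 deg) = 0.75471
pi*r^2 = 742.93
F = 9.707 * 0.75471 / 742.93 = 0.0098609

0.0098609


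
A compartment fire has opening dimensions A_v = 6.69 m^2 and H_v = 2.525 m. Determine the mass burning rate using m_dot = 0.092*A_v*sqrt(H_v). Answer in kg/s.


sqrt(H_v) = 1.5890
m_dot = 0.092 * 6.69 * 1.5890 = 0.97801 kg/s

0.97801 kg/s


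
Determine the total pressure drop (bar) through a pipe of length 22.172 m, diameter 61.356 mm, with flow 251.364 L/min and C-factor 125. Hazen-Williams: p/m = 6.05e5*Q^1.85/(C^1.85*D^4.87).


Q^1.85 = 27578
C^1.85 = 7573.3
D^4.87 = 5.0917e+08
p/m = 0.0043268 bar/m
p_total = 0.0043268 * 22.172 = 0.095934 bar

0.095934 bar


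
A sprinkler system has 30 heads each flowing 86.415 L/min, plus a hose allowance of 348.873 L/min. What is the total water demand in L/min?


Sprinkler demand = 30 * 86.415 = 2592.45 L/min
Total = 2592.45 + 348.873 = 2941.323 L/min

2941.323 L/min


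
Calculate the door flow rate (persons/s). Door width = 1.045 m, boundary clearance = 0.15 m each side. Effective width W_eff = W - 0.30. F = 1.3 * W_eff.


W_eff = 1.045 - 0.30 = 0.745 m
F = 1.3 * 0.745 = 0.96850 persons/s

0.96850 persons/s


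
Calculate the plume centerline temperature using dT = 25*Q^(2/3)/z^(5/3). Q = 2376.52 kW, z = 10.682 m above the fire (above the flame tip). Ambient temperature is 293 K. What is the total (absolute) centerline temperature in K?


Q^(2/3) = 178.09
z^(5/3) = 51.811
dT = 25 * 178.09 / 51.811 = 85.930 K
T = 293 + 85.930 = 378.93 K

378.93 K


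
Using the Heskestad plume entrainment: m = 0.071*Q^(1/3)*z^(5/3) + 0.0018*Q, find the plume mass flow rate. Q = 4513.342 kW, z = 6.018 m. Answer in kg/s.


Q^(1/3) = 16.526
z^(5/3) = 19.911
First term = 0.071 * 16.526 * 19.911 = 23.362
Second term = 0.0018 * 4513.342 = 8.1240
m = 31.486 kg/s

31.486 kg/s


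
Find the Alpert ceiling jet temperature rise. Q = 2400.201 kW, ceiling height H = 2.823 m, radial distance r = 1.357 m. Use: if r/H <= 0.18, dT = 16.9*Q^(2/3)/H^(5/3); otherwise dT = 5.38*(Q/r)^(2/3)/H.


r/H = 1.357 / 2.823 = 0.48069
r/H > 0.18, so dT = 5.38*(Q/r)^(2/3)/H
Q/r = 1768.8
(Q/r)^(2/3) = 146.26
dT = 5.38 * 146.26 / 2.823 = 278.73 K

278.73 K


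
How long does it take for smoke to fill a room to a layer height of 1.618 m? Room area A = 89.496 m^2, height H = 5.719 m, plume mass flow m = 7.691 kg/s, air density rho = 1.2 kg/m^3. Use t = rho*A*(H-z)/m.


H - z = 4.101 m
t = 1.2 * 89.496 * 4.101 / 7.691 = 57.265 s

57.265 s


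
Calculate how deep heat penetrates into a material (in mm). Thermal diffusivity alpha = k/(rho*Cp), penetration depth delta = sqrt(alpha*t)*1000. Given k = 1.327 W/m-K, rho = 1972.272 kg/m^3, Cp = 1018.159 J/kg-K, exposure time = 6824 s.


alpha = 1.327 / (1972.272 * 1018.159) = 6.6083e-07 m^2/s
alpha * t = 0.0045095
delta = sqrt(0.0045095) * 1000 = 67.153 mm

67.153 mm


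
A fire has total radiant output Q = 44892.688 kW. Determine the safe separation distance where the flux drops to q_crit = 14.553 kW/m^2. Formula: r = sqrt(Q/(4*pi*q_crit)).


4*pi*q_crit = 182.88
Q/(4*pi*q_crit) = 245.48
r = sqrt(245.48) = 15.668 m

15.668 m


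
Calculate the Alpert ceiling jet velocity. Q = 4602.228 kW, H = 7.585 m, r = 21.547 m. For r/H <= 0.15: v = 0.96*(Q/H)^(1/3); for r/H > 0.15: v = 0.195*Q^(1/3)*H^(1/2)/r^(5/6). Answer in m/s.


r/H = 21.547 / 7.585 = 2.8407
r/H > 0.15, so v = 0.195*Q^(1/3)*H^(1/2)/r^(5/6)
Q^(1/3) = 16.634
H^(1/2) = 2.7541
r^(5/6) = 12.917
v = 0.195 * 16.634 * 2.7541 / 12.917 = 0.69159 m/s

0.69159 m/s


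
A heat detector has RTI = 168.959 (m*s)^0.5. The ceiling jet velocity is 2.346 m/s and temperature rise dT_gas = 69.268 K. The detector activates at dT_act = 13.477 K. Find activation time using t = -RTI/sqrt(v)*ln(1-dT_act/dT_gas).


dT_act/dT_gas = 0.19456
ln(1 - 0.19456) = -0.21637
t = -168.959 / sqrt(2.346) * -0.21637 = 23.868 s

23.868 s


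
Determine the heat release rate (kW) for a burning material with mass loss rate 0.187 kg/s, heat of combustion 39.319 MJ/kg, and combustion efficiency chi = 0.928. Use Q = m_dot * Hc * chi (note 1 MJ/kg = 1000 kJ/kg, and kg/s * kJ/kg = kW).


Hc = 39.319 MJ/kg = 39.319 * 1000 kJ/kg = 39319 kJ/kg
Q = 0.187 kg/s * 39319 kJ/kg * 0.928 = 6823.3 kW

6823.3 kW


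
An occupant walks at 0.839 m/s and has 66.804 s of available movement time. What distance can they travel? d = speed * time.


d = 0.839 * 66.804 = 56.049 m

56.049 m


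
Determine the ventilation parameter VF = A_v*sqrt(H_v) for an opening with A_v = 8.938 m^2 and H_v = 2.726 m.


sqrt(H_v) = 1.6511
VF = 8.938 * 1.6511 = 14.757 m^(5/2)

14.757 m^(5/2)


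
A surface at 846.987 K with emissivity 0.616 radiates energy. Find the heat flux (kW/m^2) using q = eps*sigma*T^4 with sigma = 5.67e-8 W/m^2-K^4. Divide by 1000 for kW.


T^4 = 5.1464e+11
q = 0.616 * 5.67e-8 * 5.1464e+11 / 1000 = 17.975 kW/m^2

17.975 kW/m^2


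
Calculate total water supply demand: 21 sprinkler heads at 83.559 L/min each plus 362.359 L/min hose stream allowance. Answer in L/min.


Sprinkler demand = 21 * 83.559 = 1754.739 L/min
Total = 1754.739 + 362.359 = 2117.098 L/min

2117.098 L/min


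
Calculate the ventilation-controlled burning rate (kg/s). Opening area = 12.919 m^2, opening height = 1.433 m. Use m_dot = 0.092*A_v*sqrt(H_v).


sqrt(H_v) = 1.1971
m_dot = 0.092 * 12.919 * 1.1971 = 1.4228 kg/s

1.4228 kg/s


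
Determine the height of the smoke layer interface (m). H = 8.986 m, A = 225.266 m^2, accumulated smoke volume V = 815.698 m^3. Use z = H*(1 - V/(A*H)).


V/(A*H) = 0.40297
1 - 0.40297 = 0.59703
z = 8.986 * 0.59703 = 5.3650 m

5.3650 m


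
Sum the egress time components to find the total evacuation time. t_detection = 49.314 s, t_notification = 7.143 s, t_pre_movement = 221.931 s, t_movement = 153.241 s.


Total = 49.314 + 7.143 + 221.931 + 153.241 = 431.629 s

431.629 s


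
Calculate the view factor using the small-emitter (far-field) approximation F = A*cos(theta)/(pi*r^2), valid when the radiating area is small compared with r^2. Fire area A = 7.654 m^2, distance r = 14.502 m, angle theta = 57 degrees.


cos(57 deg) = 0.54464
pi*r^2 = 660.70
F = 7.654 * 0.54464 / 660.70 = 0.0063095

0.0063095


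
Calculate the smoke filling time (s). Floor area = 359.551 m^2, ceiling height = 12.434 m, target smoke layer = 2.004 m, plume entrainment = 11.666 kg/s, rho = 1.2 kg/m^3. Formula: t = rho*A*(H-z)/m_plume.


H - z = 10.43 m
t = 1.2 * 359.551 * 10.43 / 11.666 = 385.75 s

385.75 s


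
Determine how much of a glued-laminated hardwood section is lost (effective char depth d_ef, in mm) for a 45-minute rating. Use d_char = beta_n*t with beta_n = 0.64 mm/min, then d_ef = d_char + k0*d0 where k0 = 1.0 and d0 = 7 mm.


d_char = 0.64 * 45 = 28.8 mm
d_ef = 28.8 + 1.0*7 = 35.8 mm

35.8 mm


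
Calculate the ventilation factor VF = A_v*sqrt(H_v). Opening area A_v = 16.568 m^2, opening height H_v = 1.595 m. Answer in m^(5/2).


sqrt(H_v) = 1.2629
VF = 16.568 * 1.2629 = 20.924 m^(5/2)

20.924 m^(5/2)


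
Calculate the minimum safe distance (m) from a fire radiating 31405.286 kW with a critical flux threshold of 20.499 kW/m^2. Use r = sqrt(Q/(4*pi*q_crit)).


4*pi*q_crit = 257.60
Q/(4*pi*q_crit) = 121.92
r = sqrt(121.92) = 11.042 m

11.042 m


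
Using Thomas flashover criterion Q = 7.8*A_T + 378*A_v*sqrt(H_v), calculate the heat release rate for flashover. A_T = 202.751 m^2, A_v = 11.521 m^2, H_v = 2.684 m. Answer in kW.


7.8*A_T = 1581.5
sqrt(H_v) = 1.6383
378*A_v*sqrt(H_v) = 7134.7
Q = 1581.5 + 7134.7 = 8716.1 kW

8716.1 kW


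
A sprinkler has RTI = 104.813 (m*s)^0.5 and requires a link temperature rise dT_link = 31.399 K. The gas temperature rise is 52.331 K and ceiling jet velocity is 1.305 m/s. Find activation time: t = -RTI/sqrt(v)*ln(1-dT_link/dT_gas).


dT_link/dT_gas = 0.60001
ln(1 - 0.60001) = -0.91631
t = -104.813 / sqrt(1.305) * -0.91631 = 84.072 s

84.072 s


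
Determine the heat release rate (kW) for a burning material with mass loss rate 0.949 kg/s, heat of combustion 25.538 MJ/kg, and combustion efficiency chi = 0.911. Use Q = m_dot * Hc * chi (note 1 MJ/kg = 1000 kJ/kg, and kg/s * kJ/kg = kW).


Hc = 25.538 MJ/kg = 25.538 * 1000 kJ/kg = 25538 kJ/kg
Q = 0.949 kg/s * 25538 kJ/kg * 0.911 = 22079 kW

22079 kW


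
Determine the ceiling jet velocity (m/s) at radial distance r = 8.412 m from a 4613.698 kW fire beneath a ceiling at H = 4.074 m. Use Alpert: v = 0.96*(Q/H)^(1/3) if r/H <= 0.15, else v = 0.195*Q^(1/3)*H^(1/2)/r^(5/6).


r/H = 8.412 / 4.074 = 2.0648
r/H > 0.15, so v = 0.195*Q^(1/3)*H^(1/2)/r^(5/6)
Q^(1/3) = 16.648
H^(1/2) = 2.0184
r^(5/6) = 5.8986
v = 0.195 * 16.648 * 2.0184 / 5.8986 = 1.1108 m/s

1.1108 m/s


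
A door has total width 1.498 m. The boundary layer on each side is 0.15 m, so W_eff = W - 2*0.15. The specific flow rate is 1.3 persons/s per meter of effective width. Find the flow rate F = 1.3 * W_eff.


W_eff = 1.498 - 0.30 = 1.198 m
F = 1.3 * 1.198 = 1.5574 persons/s

1.5574 persons/s


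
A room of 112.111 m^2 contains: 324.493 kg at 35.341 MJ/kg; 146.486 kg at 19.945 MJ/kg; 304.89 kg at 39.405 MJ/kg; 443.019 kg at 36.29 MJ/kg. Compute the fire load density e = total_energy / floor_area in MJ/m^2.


Total energy = 324.493*35.341 + 146.486*19.945 + 304.89*39.405 + 443.019*36.29
= 11467.91 + 2921.663 + 12014.19 + 16077.16
= 42480.92 MJ
e = 42480.92 / 112.111 = 378.92 MJ/m^2

378.92 MJ/m^2


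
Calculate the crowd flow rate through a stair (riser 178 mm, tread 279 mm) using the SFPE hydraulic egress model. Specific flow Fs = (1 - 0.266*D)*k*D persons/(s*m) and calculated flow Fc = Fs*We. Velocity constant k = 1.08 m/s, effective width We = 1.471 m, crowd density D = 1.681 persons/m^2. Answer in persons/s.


1 - 0.266*D = 1 - 0.266*1.681 = 0.55285
Fs = 0.55285 * 1.08 * 1.681 = 1.0037 persons/(s*m)
Fc = 1.0037 * 1.471 = 1.4764 persons/s

1.4764 persons/s


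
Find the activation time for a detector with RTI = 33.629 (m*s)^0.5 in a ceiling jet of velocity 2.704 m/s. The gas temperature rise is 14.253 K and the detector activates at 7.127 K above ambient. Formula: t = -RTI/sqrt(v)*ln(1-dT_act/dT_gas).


dT_act/dT_gas = 0.50004
ln(1 - 0.50004) = -0.69322
t = -33.629 / sqrt(2.704) * -0.69322 = 14.177 s

14.177 s


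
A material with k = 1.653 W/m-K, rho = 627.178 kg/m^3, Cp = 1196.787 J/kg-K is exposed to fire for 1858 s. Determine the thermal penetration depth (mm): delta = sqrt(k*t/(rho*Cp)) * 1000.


alpha = 1.653 / (627.178 * 1196.787) = 2.2022e-06 m^2/s
alpha * t = 0.0040918
delta = sqrt(0.0040918) * 1000 = 63.967 mm

63.967 mm


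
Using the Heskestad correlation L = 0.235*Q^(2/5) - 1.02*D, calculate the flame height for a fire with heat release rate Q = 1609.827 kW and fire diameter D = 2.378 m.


Q^(2/5) = 19.174
0.235 * Q^(2/5) = 4.5059
1.02 * D = 2.4256
L = 2.0803 m

2.0803 m


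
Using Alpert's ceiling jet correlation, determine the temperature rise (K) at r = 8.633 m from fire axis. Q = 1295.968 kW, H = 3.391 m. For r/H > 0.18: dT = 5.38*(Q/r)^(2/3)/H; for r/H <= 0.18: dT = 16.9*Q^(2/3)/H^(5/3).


r/H = 8.633 / 3.391 = 2.5459
r/H > 0.18, so dT = 5.38*(Q/r)^(2/3)/H
Q/r = 150.12
(Q/r)^(2/3) = 28.246
dT = 5.38 * 28.246 / 3.391 = 44.814 K

44.814 K


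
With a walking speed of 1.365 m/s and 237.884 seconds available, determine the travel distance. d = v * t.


d = 1.365 * 237.884 = 324.71 m

324.71 m


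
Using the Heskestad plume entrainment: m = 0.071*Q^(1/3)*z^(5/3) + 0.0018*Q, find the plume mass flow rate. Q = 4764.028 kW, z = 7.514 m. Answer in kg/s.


Q^(1/3) = 16.826
z^(5/3) = 28.826
First term = 0.071 * 16.826 * 28.826 = 34.438
Second term = 0.0018 * 4764.028 = 8.5753
m = 43.013 kg/s

43.013 kg/s


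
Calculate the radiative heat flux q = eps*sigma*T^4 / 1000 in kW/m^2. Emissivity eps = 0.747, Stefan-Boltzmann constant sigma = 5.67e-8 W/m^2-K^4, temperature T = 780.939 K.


T^4 = 3.7194e+11
q = 0.747 * 5.67e-8 * 3.7194e+11 / 1000 = 15.753 kW/m^2

15.753 kW/m^2


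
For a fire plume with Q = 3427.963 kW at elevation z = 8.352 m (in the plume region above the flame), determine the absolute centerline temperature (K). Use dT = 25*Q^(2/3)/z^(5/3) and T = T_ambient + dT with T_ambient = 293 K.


Q^(2/3) = 227.35
z^(5/3) = 34.381
dT = 25 * 227.35 / 34.381 = 165.32 K
T = 293 + 165.32 = 458.32 K

458.32 K


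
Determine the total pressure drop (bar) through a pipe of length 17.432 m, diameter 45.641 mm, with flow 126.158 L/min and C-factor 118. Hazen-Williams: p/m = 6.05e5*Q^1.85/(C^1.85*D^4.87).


Q^1.85 = 7703.6
C^1.85 = 6807.4
D^4.87 = 1.2052e+08
p/m = 0.0056808 bar/m
p_total = 0.0056808 * 17.432 = 0.099027 bar

0.099027 bar


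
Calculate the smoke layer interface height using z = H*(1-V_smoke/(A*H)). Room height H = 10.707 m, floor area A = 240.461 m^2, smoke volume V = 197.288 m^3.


V/(A*H) = 0.076628
1 - 0.076628 = 0.92337
z = 10.707 * 0.92337 = 9.8865 m

9.8865 m


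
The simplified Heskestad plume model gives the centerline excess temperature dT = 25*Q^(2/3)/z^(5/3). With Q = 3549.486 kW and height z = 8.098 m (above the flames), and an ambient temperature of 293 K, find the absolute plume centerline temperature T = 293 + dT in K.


Q^(2/3) = 232.69
z^(5/3) = 32.656
dT = 25 * 232.69 / 32.656 = 178.14 K
T = 293 + 178.14 = 471.14 K

471.14 K


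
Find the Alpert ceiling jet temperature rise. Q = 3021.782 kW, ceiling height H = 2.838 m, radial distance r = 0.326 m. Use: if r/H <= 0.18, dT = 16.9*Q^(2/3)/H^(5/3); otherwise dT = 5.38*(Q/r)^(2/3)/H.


r/H = 0.326 / 2.838 = 0.11487
r/H <= 0.18, so dT = 16.9*Q^(2/3)/H^(5/3)
Q^(2/3) = 209.01
H^(5/3) = 5.6888
dT = 16.9 * 209.01 / 5.6888 = 620.93 K

620.93 K


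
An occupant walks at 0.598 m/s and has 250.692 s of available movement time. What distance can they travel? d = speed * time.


d = 0.598 * 250.692 = 149.91 m

149.91 m


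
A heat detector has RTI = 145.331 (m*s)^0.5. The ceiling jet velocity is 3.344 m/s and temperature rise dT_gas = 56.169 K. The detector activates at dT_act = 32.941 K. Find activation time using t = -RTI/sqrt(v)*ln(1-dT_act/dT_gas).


dT_act/dT_gas = 0.58646
ln(1 - 0.58646) = -0.88301
t = -145.331 / sqrt(3.344) * -0.88301 = 70.176 s

70.176 s


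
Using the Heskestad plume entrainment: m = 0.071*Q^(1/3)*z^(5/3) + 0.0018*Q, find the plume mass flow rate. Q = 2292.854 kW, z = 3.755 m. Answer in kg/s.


Q^(1/3) = 13.186
z^(5/3) = 9.0716
First term = 0.071 * 13.186 * 9.0716 = 8.4931
Second term = 0.0018 * 2292.854 = 4.1271
m = 12.620 kg/s

12.620 kg/s


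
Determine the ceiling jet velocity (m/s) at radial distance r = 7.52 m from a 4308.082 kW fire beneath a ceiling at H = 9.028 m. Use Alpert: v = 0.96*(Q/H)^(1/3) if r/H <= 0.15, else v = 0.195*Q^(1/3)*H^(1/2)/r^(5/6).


r/H = 7.52 / 9.028 = 0.83296
r/H > 0.15, so v = 0.195*Q^(1/3)*H^(1/2)/r^(5/6)
Q^(1/3) = 16.272
H^(1/2) = 3.0047
r^(5/6) = 5.3726
v = 0.195 * 16.272 * 3.0047 / 5.3726 = 1.7745 m/s

1.7745 m/s


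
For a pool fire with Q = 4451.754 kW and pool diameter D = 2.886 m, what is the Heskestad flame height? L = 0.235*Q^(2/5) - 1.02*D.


Q^(2/5) = 28.801
0.235 * Q^(2/5) = 6.7683
1.02 * D = 2.9437
L = 3.8246 m

3.8246 m


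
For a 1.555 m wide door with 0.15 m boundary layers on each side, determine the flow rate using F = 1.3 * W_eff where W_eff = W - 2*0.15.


W_eff = 1.555 - 0.30 = 1.255 m
F = 1.3 * 1.255 = 1.6315 persons/s

1.6315 persons/s


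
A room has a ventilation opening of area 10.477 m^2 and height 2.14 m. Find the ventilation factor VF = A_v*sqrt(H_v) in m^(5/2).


sqrt(H_v) = 1.4629
VF = 10.477 * 1.4629 = 15.327 m^(5/2)

15.327 m^(5/2)


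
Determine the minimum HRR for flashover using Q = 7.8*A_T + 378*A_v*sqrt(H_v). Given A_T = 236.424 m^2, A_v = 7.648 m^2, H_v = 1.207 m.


7.8*A_T = 1844.1
sqrt(H_v) = 1.0986
378*A_v*sqrt(H_v) = 3176.1
Q = 1844.1 + 3176.1 = 5020.2 kW

5020.2 kW


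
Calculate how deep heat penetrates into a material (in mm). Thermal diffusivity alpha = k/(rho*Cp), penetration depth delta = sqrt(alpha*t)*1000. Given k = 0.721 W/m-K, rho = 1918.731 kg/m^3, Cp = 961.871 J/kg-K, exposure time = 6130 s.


alpha = 0.721 / (1918.731 * 961.871) = 3.9066e-07 m^2/s
alpha * t = 0.0023948
delta = sqrt(0.0023948) * 1000 = 48.936 mm

48.936 mm


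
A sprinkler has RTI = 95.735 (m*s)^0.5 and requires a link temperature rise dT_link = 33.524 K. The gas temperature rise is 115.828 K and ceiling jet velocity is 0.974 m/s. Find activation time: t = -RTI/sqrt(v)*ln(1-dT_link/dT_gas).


dT_link/dT_gas = 0.28943
ln(1 - 0.28943) = -0.34169
t = -95.735 / sqrt(0.974) * -0.34169 = 33.145 s

33.145 s


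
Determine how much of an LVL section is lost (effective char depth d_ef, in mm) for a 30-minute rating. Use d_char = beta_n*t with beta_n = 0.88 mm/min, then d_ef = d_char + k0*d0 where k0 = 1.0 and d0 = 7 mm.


d_char = 0.88 * 30 = 26.4 mm
d_ef = 26.4 + 1.0*7 = 33.4 mm

33.4 mm


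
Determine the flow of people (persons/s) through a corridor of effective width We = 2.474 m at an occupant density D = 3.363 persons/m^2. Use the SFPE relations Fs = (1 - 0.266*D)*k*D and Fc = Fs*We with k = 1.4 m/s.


1 - 0.266*D = 1 - 0.266*3.363 = 0.10544
Fs = 0.10544 * 1.4 * 3.363 = 0.49644 persons/(s*m)
Fc = 0.49644 * 2.474 = 1.2282 persons/s

1.2282 persons/s


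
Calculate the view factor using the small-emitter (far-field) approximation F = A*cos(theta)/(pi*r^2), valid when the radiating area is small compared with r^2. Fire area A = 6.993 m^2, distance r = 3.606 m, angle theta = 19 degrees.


cos(19 deg) = 0.94552
pi*r^2 = 40.851
F = 6.993 * 0.94552 / 40.851 = 0.16186

0.16186


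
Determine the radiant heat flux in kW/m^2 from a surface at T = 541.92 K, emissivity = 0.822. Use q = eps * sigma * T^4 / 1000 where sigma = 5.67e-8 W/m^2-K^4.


T^4 = 8.6246e+10
q = 0.822 * 5.67e-8 * 8.6246e+10 / 1000 = 4.0197 kW/m^2

4.0197 kW/m^2


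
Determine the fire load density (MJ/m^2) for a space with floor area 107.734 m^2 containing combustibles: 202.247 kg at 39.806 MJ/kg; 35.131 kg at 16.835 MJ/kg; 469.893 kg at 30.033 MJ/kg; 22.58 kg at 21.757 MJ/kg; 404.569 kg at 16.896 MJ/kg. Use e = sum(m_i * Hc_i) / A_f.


Total energy = 202.247*39.806 + 35.131*16.835 + 469.893*30.033 + 22.58*21.757 + 404.569*16.896
= 8050.644 + 591.4304 + 14112.30 + 491.2731 + 6835.598
= 30081.24 MJ
e = 30081.24 / 107.734 = 279.22 MJ/m^2

279.22 MJ/m^2


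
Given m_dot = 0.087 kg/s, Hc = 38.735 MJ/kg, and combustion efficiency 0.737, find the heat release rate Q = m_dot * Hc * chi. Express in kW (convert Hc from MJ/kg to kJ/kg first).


Hc = 38.735 MJ/kg = 38.735 * 1000 kJ/kg = 38735 kJ/kg
Q = 0.087 kg/s * 38735 kJ/kg * 0.737 = 2483.6 kW

2483.6 kW


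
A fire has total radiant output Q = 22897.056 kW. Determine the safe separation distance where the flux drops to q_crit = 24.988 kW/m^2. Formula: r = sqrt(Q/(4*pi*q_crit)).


4*pi*q_crit = 314.01
Q/(4*pi*q_crit) = 72.919
r = sqrt(72.919) = 8.5392 m

8.5392 m


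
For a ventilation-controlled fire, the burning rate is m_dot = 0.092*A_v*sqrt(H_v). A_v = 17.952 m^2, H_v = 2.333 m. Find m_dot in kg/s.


sqrt(H_v) = 1.5274
m_dot = 0.092 * 17.952 * 1.5274 = 2.5227 kg/s

2.5227 kg/s


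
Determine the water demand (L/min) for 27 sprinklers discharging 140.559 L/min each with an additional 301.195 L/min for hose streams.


Sprinkler demand = 27 * 140.559 = 3795.093 L/min
Total = 3795.093 + 301.195 = 4096.288 L/min

4096.288 L/min


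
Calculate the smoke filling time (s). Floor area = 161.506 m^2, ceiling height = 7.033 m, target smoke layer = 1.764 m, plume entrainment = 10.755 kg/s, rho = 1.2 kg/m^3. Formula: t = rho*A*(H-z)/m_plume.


H - z = 5.269 m
t = 1.2 * 161.506 * 5.269 / 10.755 = 94.948 s

94.948 s


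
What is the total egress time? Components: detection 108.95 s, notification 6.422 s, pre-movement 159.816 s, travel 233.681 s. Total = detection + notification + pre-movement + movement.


Total = 108.95 + 6.422 + 159.816 + 233.681 = 508.869 s

508.869 s


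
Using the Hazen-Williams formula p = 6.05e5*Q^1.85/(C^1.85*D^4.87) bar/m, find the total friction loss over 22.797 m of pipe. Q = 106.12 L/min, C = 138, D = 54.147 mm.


Q^1.85 = 5594.0
C^1.85 = 9094.4
D^4.87 = 2.7702e+08
p/m = 0.0013434 bar/m
p_total = 0.0013434 * 22.797 = 0.030625 bar

0.030625 bar


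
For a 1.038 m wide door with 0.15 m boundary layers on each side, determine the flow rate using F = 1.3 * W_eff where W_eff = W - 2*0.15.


W_eff = 1.038 - 0.30 = 0.738 m
F = 1.3 * 0.738 = 0.95940 persons/s

0.95940 persons/s


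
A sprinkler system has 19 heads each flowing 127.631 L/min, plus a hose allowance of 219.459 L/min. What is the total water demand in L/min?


Sprinkler demand = 19 * 127.631 = 2424.989 L/min
Total = 2424.989 + 219.459 = 2644.448 L/min

2644.448 L/min


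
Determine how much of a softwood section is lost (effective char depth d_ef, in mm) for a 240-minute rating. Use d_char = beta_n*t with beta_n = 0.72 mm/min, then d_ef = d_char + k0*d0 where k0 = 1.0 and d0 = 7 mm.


d_char = 0.72 * 240 = 172.8 mm
d_ef = 172.8 + 1.0*7 = 179.8 mm

179.8 mm


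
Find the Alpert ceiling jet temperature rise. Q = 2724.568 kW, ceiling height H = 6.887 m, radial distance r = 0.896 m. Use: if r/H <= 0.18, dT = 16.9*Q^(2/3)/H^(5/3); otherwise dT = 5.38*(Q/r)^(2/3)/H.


r/H = 0.896 / 6.887 = 0.13010
r/H <= 0.18, so dT = 16.9*Q^(2/3)/H^(5/3)
Q^(2/3) = 195.07
H^(5/3) = 24.930
dT = 16.9 * 195.07 / 24.930 = 132.24 K

132.24 K


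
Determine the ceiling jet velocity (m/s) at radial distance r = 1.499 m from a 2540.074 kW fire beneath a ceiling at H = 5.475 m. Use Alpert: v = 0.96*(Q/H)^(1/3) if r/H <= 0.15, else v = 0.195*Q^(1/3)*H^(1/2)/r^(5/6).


r/H = 1.499 / 5.475 = 0.27379
r/H > 0.15, so v = 0.195*Q^(1/3)*H^(1/2)/r^(5/6)
Q^(1/3) = 13.644
H^(1/2) = 2.3399
r^(5/6) = 1.4012
v = 0.195 * 13.644 * 2.3399 / 1.4012 = 4.4430 m/s

4.4430 m/s


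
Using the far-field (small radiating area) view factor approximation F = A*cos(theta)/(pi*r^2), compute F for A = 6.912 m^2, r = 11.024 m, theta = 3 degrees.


cos(3 deg) = 0.99863
pi*r^2 = 381.79
F = 6.912 * 0.99863 / 381.79 = 0.018079

0.018079


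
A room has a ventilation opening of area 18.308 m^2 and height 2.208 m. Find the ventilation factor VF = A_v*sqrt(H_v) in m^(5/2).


sqrt(H_v) = 1.4859
VF = 18.308 * 1.4859 = 27.204 m^(5/2)

27.204 m^(5/2)


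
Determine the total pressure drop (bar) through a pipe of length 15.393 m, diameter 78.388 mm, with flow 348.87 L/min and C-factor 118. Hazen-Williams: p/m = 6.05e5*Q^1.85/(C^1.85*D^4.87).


Q^1.85 = 50574
C^1.85 = 6807.4
D^4.87 = 1.6788e+09
p/m = 0.0026774 bar/m
p_total = 0.0026774 * 15.393 = 0.041213 bar

0.041213 bar


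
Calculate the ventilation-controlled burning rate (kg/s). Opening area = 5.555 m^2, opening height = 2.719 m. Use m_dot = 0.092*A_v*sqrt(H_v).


sqrt(H_v) = 1.6489
m_dot = 0.092 * 5.555 * 1.6489 = 0.84271 kg/s

0.84271 kg/s


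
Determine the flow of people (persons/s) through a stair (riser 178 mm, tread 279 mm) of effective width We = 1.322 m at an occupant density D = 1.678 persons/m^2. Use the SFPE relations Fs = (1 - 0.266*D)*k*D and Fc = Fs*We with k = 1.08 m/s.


1 - 0.266*D = 1 - 0.266*1.678 = 0.55365
Fs = 0.55365 * 1.08 * 1.678 = 1.0034 persons/(s*m)
Fc = 1.0034 * 1.322 = 1.3264 persons/s

1.3264 persons/s


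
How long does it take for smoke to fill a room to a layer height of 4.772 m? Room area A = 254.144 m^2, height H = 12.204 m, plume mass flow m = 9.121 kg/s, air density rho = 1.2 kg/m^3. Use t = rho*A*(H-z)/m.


H - z = 7.432 m
t = 1.2 * 254.144 * 7.432 / 9.121 = 248.50 s

248.50 s


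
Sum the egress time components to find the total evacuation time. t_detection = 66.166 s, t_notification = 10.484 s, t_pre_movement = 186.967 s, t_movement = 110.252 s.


Total = 66.166 + 10.484 + 186.967 + 110.252 = 373.869 s

373.869 s


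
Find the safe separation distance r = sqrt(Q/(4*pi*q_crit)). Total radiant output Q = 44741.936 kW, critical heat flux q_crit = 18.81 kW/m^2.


4*pi*q_crit = 236.37
Q/(4*pi*q_crit) = 189.28
r = sqrt(189.28) = 13.758 m

13.758 m


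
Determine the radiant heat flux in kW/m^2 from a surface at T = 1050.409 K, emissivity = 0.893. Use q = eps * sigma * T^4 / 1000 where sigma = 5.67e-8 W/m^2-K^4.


T^4 = 1.2174e+12
q = 0.893 * 5.67e-8 * 1.2174e+12 / 1000 = 61.641 kW/m^2

61.641 kW/m^2


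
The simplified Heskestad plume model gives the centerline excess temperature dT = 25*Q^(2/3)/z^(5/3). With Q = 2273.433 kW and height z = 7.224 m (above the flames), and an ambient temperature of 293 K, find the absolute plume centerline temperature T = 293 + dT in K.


Q^(2/3) = 172.90
z^(5/3) = 26.996
dT = 25 * 172.90 / 26.996 = 160.11 K
T = 293 + 160.11 = 453.11 K

453.11 K


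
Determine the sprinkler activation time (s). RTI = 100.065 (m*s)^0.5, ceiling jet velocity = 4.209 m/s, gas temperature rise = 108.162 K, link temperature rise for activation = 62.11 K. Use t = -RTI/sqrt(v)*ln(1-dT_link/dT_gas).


dT_link/dT_gas = 0.57423
ln(1 - 0.57423) = -0.85386
t = -100.065 / sqrt(4.209) * -0.85386 = 41.647 s

41.647 s


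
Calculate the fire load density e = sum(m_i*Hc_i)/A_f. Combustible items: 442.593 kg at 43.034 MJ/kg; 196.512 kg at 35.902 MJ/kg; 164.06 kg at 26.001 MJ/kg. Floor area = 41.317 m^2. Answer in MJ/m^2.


Total energy = 442.593*43.034 + 196.512*35.902 + 164.06*26.001
= 19046.55 + 7055.174 + 4265.724
= 30367.45 MJ
e = 30367.45 / 41.317 = 734.99 MJ/m^2

734.99 MJ/m^2


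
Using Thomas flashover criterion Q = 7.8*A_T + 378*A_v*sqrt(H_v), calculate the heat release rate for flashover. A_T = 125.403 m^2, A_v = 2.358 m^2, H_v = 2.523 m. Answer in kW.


7.8*A_T = 978.14
sqrt(H_v) = 1.5884
378*A_v*sqrt(H_v) = 1415.8
Q = 978.14 + 1415.8 = 2393.9 kW

2393.9 kW


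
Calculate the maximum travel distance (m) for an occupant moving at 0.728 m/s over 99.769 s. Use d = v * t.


d = 0.728 * 99.769 = 72.632 m

72.632 m


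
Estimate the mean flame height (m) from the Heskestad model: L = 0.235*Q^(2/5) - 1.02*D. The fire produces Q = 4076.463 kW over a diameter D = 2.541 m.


Q^(2/5) = 27.804
0.235 * Q^(2/5) = 6.5340
1.02 * D = 2.5918
L = 3.9422 m

3.9422 m


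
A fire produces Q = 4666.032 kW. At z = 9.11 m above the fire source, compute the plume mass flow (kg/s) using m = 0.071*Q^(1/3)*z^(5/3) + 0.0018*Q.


Q^(1/3) = 16.710
z^(5/3) = 39.737
First term = 0.071 * 16.710 * 39.737 = 47.145
Second term = 0.0018 * 4666.032 = 8.3989
m = 55.544 kg/s

55.544 kg/s


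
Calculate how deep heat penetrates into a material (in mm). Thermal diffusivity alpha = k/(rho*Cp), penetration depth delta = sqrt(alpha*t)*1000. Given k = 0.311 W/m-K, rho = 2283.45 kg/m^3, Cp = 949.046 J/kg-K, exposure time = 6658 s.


alpha = 0.311 / (2283.45 * 949.046) = 1.4351e-07 m^2/s
alpha * t = 0.00095549
delta = sqrt(0.00095549) * 1000 = 30.911 mm

30.911 mm


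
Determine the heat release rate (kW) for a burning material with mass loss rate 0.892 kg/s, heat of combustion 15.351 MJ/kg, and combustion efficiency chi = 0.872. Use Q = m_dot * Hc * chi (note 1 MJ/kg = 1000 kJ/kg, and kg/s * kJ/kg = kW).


Hc = 15.351 MJ/kg = 15.351 * 1000 kJ/kg = 15351 kJ/kg
Q = 0.892 kg/s * 15351 kJ/kg * 0.872 = 11940 kW

11940 kW


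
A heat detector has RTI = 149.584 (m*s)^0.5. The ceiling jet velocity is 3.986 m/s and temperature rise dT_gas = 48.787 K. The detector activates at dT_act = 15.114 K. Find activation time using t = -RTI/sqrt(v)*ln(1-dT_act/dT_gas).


dT_act/dT_gas = 0.30980
ln(1 - 0.30980) = -0.37077
t = -149.584 / sqrt(3.986) * -0.37077 = 27.779 s

27.779 s


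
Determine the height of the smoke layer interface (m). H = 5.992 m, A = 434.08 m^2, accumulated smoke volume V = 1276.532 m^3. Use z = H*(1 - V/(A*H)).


V/(A*H) = 0.49078
1 - 0.49078 = 0.50922
z = 5.992 * 0.50922 = 3.0512 m

3.0512 m


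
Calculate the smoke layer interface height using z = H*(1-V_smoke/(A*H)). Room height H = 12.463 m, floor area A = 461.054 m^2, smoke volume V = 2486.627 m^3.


V/(A*H) = 0.43275
1 - 0.43275 = 0.56725
z = 12.463 * 0.56725 = 7.0696 m

7.0696 m


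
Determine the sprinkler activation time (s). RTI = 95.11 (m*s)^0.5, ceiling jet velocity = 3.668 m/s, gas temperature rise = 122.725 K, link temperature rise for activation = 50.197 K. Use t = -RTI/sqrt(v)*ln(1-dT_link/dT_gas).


dT_link/dT_gas = 0.40902
ln(1 - 0.40902) = -0.52597
t = -95.11 / sqrt(3.668) * -0.52597 = 26.120 s

26.120 s


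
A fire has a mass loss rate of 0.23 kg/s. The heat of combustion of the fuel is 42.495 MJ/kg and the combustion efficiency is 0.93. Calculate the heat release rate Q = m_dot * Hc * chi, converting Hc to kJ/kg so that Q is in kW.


Hc = 42.495 MJ/kg = 42.495 * 1000 kJ/kg = 42495 kJ/kg
Q = 0.23 kg/s * 42495 kJ/kg * 0.93 = 9089.7 kW

9089.7 kW


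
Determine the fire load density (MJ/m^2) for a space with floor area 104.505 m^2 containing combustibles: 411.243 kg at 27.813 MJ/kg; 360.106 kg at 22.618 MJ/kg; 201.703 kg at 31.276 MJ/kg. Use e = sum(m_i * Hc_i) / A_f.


Total energy = 411.243*27.813 + 360.106*22.618 + 201.703*31.276
= 11437.90 + 8144.878 + 6308.463
= 25891.24 MJ
e = 25891.24 / 104.505 = 247.75 MJ/m^2

247.75 MJ/m^2


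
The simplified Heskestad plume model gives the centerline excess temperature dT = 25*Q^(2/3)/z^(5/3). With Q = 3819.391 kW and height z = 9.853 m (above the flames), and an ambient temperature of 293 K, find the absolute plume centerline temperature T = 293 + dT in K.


Q^(2/3) = 244.34
z^(5/3) = 45.284
dT = 25 * 244.34 / 45.284 = 134.89 K
T = 293 + 134.89 = 427.89 K

427.89 K


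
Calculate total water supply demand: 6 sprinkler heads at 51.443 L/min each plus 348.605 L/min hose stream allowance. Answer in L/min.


Sprinkler demand = 6 * 51.443 = 308.658 L/min
Total = 308.658 + 348.605 = 657.263 L/min

657.263 L/min


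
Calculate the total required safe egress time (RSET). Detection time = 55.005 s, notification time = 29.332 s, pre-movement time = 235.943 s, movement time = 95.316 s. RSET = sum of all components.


Total = 55.005 + 29.332 + 235.943 + 95.316 = 415.596 s

415.596 s


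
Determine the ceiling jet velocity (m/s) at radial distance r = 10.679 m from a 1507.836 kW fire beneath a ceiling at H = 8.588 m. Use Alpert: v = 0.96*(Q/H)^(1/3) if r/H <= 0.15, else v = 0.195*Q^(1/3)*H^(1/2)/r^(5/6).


r/H = 10.679 / 8.588 = 1.2435
r/H > 0.15, so v = 0.195*Q^(1/3)*H^(1/2)/r^(5/6)
Q^(1/3) = 11.467
H^(1/2) = 2.9305
r^(5/6) = 7.1963
v = 0.195 * 11.467 * 2.9305 / 7.1963 = 0.91059 m/s

0.91059 m/s
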